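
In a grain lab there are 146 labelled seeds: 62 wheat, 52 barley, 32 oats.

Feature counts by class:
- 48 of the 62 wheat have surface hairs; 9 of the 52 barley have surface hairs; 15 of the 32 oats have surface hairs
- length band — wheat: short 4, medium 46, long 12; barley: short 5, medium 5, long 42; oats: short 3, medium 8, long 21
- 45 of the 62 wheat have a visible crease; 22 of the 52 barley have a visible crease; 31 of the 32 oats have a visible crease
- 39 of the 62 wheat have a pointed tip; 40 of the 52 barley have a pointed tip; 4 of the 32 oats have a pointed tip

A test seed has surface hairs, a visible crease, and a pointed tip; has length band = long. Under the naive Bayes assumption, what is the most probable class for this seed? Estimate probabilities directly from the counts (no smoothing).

wheat: (62/146) × (48/62) × (12/62) × (45/62) × (39/62) ≈ 0.0290517
barley: (52/146) × (9/52) × (42/52) × (22/52) × (40/52) ≈ 0.0162036
oats: (32/146) × (15/32) × (21/32) × (31/32) × (4/32) ≈ 0.0081645
Highest score → wheat.

wheat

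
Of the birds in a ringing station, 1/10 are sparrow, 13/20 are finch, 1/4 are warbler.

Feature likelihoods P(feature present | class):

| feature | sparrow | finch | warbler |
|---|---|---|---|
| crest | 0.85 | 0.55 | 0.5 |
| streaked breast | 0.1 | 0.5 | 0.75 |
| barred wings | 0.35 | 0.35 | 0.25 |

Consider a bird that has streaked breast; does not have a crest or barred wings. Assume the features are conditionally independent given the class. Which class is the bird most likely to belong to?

sparrow: 0.1 × (1−0.85) × 0.1 × (1−0.35) = 0.000975
finch: 0.65 × (1−0.55) × 0.5 × (1−0.35) = 0.0950625
warbler: 0.25 × (1−0.5) × 0.75 × (1−0.25) = 0.0703125
Highest score → finch.

finch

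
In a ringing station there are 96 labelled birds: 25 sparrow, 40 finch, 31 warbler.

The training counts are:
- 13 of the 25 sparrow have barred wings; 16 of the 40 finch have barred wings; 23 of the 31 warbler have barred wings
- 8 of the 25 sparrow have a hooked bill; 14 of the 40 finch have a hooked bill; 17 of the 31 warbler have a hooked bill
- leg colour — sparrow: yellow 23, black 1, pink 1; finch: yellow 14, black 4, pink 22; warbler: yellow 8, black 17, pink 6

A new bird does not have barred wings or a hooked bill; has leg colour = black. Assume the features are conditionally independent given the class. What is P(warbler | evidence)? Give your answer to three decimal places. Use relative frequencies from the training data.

sparrow: (25/96) × (12/25) × (17/25) × (1/25) = 0.0034
finch: (40/96) × (24/40) × (26/40) × (4/40) = 0.01625
warbler: (31/96) × (8/31) × (14/31) × (17/31) ≈ 0.0206382
P(warbler | x) = 0.0206382 / 0.0402882 ≈ 0.512

0.512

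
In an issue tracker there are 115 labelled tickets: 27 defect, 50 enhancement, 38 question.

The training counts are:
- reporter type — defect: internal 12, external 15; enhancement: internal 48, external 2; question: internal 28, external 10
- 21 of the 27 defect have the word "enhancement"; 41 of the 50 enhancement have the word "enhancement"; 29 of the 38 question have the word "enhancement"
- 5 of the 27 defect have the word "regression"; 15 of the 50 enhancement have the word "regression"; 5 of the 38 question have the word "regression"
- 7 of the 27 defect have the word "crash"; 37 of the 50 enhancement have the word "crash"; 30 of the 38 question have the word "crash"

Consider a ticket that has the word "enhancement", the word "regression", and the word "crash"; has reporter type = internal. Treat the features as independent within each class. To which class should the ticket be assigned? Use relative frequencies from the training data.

defect: (27/115) × (12/27) × (21/27) × (5/27) × (7/27) ≈ 0.00389654
enhancement: (50/115) × (48/50) × (41/50) × (15/50) × (37/50) ≈ 0.0759819
question: (38/115) × (28/38) × (29/38) × (5/38) × (30/38) ≈ 0.0193018
Highest score → enhancement.

enhancement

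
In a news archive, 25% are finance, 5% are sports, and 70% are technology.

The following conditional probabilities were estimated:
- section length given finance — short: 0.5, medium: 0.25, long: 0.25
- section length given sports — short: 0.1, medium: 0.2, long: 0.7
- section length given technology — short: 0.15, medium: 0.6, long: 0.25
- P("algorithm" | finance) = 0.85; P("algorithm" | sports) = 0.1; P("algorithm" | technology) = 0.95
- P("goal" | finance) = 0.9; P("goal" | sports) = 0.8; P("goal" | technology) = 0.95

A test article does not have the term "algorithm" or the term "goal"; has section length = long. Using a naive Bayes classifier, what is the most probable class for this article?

sports

finance: 0.25 × 0.25 × (1−0.85) × (1−0.9) = 0.0009375
sports: 0.05 × 0.7 × (1−0.1) × (1−0.8) = 0.0063
technology: 0.7 × 0.25 × (1−0.95) × (1−0.95) = 0.0004375
Highest score → sports.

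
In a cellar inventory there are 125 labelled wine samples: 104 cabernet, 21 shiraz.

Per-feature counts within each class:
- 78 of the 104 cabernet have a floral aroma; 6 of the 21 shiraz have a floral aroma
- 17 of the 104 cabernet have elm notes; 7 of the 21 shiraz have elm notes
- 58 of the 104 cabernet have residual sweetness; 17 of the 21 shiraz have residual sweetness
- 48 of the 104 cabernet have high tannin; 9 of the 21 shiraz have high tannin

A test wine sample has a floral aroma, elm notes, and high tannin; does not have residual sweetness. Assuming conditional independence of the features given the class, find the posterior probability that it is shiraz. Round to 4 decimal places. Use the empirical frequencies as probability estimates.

cabernet: (104/125) × (78/104) × (17/104) × (46/104) × (48/104) ≈ 0.0208225
shiraz: (21/125) × (6/21) × (7/21) × (4/21) × (9/21) ≈ 0.00130612
P(shiraz | x) = 0.00130612 / 0.02212862 ≈ 0.0590

0.0590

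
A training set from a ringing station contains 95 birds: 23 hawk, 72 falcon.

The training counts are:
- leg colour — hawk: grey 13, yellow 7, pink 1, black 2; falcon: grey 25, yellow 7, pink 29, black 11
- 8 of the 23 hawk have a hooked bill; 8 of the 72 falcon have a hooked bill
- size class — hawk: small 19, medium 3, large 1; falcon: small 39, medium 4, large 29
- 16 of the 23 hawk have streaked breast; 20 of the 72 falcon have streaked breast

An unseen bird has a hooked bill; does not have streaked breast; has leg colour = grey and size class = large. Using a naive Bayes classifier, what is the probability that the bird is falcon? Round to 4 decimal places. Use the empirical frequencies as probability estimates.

0.9311

hawk: (23/95) × (13/23) × (8/23) × (1/23) × (7/23) ≈ 0.000629831
falcon: (72/95) × (25/72) × (8/72) × (29/72) × (52/72) ≈ 0.0085057
P(falcon | x) = 0.0085057 / 0.009135531 ≈ 0.9311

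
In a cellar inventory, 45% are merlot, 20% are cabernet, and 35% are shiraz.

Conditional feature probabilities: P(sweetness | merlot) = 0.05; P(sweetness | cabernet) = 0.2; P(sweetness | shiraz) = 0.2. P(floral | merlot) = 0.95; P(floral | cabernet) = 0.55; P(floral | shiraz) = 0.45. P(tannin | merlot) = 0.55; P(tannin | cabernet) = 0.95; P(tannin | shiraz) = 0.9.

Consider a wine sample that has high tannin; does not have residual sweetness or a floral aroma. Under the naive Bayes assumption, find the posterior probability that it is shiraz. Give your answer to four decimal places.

0.6336

merlot: 0.45 × (1−0.05) × (1−0.95) × 0.55 = 0.01175625
cabernet: 0.2 × (1−0.2) × (1−0.55) × 0.95 = 0.0684
shiraz: 0.35 × (1−0.2) × (1−0.45) × 0.9 = 0.1386
P(shiraz | x) = 0.1386 / 0.21875625 ≈ 0.6336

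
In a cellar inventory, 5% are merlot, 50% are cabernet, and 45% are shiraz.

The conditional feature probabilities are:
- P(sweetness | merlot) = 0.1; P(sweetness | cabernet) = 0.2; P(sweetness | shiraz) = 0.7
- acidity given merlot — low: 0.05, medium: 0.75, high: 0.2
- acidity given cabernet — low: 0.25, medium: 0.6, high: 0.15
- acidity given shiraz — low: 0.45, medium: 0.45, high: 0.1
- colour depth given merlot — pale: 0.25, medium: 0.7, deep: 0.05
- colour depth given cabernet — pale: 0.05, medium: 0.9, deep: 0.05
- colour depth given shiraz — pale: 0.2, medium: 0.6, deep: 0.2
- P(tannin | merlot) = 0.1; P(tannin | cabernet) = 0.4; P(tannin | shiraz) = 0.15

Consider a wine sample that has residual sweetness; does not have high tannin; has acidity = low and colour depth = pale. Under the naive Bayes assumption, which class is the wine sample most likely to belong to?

shiraz

merlot: 0.05 × 0.1 × 0.05 × 0.25 × (1−0.1) = 0.00005625
cabernet: 0.5 × 0.2 × 0.25 × 0.05 × (1−0.4) = 0.00075
shiraz: 0.45 × 0.7 × 0.45 × 0.2 × (1−0.15) = 0.0240975
Highest score → shiraz.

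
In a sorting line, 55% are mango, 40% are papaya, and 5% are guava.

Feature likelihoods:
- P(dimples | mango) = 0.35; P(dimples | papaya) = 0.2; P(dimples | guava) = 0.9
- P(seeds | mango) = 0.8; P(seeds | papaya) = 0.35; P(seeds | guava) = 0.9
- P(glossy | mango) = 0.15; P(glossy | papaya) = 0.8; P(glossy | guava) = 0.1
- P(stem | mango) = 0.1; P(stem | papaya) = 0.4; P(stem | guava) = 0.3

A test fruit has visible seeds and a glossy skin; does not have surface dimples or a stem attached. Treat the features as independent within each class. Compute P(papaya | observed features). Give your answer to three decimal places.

0.580

mango: 0.55 × (1−0.35) × 0.8 × 0.15 × (1−0.1) = 0.03861
papaya: 0.4 × (1−0.2) × 0.35 × 0.8 × (1−0.4) = 0.05376
guava: 0.05 × (1−0.9) × 0.9 × 0.1 × (1−0.3) = 0.000315
P(papaya | x) = 0.05376 / 0.092685 ≈ 0.580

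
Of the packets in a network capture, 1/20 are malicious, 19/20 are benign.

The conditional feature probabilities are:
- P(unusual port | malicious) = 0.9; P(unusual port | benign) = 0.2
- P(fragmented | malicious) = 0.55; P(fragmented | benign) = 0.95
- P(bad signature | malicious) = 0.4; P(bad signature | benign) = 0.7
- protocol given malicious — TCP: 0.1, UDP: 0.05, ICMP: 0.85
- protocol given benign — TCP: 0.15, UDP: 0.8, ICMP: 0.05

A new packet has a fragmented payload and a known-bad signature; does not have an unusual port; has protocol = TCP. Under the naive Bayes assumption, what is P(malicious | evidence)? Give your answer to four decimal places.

malicious: 0.05 × (1−0.9) × 0.55 × 0.4 × 0.1 = 0.00011
benign: 0.95 × (1−0.2) × 0.95 × 0.7 × 0.15 = 0.07581
P(malicious | x) = 0.00011 / 0.07592 ≈ 0.0014

0.0014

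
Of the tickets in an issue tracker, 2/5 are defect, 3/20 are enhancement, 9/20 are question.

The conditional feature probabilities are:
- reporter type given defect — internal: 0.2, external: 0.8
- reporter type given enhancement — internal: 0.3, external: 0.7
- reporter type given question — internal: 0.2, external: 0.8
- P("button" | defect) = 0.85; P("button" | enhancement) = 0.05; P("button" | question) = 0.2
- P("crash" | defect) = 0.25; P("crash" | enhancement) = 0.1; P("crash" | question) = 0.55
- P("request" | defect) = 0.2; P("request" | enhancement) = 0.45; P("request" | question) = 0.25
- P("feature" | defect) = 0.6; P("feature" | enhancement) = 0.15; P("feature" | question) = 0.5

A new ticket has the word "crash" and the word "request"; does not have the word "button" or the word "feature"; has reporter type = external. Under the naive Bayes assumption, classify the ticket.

question

defect: 0.4 × 0.8 × (1−0.85) × 0.25 × 0.2 × (1−0.6) = 0.00096
enhancement: 0.15 × 0.7 × (1−0.05) × 0.1 × 0.45 × (1−0.15) = 0.0038154375
question: 0.45 × 0.8 × (1−0.2) × 0.55 × 0.25 × (1−0.5) = 0.0198
Highest score → question.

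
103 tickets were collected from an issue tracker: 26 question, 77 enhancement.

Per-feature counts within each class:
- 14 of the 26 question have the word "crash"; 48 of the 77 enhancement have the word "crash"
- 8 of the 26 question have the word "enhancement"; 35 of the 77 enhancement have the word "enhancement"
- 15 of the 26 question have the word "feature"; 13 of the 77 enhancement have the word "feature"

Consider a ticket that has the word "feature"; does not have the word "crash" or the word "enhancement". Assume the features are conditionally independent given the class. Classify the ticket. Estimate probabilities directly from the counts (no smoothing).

question: (26/103) × (12/26) × (18/26) × (15/26) ≈ 0.046533
enhancement: (77/103) × (29/77) × (42/77) × (13/77) ≈ 0.0259282
Highest score → question.

question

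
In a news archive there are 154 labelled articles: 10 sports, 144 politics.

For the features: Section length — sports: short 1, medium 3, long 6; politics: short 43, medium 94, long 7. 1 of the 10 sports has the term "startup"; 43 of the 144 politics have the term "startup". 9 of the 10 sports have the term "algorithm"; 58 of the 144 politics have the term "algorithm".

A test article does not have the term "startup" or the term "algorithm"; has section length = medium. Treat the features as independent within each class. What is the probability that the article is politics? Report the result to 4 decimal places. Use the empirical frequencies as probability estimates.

sports: (10/154) × (3/10) × (9/10) × (1/10) ≈ 0.00175325
politics: (144/154) × (94/144) × (101/144) × (86/144) ≈ 0.255683
P(politics | x) = 0.255683 / 0.25743625 ≈ 0.9932

0.9932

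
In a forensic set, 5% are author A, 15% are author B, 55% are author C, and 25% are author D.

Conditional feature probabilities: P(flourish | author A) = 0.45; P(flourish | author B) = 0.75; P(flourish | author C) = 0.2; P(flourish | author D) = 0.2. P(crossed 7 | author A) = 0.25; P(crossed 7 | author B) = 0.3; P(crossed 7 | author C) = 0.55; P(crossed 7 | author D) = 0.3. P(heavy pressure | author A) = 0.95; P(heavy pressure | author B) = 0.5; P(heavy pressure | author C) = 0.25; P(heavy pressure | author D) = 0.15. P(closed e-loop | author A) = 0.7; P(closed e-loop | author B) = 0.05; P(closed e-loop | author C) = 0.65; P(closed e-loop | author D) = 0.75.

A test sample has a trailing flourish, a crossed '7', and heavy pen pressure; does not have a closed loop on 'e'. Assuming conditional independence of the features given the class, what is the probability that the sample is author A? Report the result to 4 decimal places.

author A: 0.05 × 0.45 × 0.25 × 0.95 × (1−0.7) = 0.001603125
author B: 0.15 × 0.75 × 0.3 × 0.5 × (1−0.05) = 0.01603125
author C: 0.55 × 0.2 × 0.55 × 0.25 × (1−0.65) = 0.00529375
author D: 0.25 × 0.2 × 0.3 × 0.15 × (1−0.75) = 0.0005625
P(author A | x) = 0.001603125 / 0.023490625 ≈ 0.0682

0.0682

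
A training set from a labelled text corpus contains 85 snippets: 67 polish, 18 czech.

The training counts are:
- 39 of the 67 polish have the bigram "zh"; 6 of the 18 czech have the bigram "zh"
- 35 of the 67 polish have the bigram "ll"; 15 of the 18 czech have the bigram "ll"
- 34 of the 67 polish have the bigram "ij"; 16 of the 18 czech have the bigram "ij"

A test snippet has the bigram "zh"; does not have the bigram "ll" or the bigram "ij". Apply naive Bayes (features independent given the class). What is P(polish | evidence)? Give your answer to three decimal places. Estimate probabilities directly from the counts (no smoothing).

0.988

polish: (67/85) × (39/67) × (32/67) × (33/67) ≈ 0.107934
czech: (18/85) × (6/18) × (3/18) × (2/18) ≈ 0.00130719
P(polish | x) = 0.107934 / 0.10924119 ≈ 0.988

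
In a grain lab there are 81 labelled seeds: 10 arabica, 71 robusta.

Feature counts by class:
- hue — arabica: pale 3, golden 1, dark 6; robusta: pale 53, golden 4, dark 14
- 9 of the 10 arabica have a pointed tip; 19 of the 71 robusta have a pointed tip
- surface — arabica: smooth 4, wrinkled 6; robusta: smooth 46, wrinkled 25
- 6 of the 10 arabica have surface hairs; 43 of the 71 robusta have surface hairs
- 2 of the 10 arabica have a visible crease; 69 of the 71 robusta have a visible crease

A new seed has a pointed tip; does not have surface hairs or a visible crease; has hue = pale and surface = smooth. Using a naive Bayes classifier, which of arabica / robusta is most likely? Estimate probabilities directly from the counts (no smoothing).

arabica

arabica: (10/81) × (3/10) × (9/10) × (4/10) × (4/10) × (8/10) ≈ 0.00426667
robusta: (71/81) × (53/71) × (19/71) × (46/71) × (28/71) × (2/71) ≈ 0.00126025
Highest score → arabica.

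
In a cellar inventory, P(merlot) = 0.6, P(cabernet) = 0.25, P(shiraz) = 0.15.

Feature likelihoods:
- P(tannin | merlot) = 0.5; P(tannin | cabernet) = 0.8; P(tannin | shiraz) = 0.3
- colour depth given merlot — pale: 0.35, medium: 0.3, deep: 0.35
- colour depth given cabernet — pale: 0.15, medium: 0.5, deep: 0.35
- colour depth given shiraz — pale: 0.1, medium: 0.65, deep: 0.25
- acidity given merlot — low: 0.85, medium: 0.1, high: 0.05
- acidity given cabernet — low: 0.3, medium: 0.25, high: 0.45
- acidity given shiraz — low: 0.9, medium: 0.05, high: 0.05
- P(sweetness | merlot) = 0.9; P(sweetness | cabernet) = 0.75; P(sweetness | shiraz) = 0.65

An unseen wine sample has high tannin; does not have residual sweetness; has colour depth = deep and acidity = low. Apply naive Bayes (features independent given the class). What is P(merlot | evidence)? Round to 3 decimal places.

merlot: 0.6 × 0.5 × 0.35 × 0.85 × (1−0.9) = 0.008925
cabernet: 0.25 × 0.8 × 0.35 × 0.3 × (1−0.75) = 0.00525
shiraz: 0.15 × 0.3 × 0.25 × 0.9 × (1−0.65) = 0.00354375
P(merlot | x) = 0.008925 / 0.01771875 ≈ 0.504

0.504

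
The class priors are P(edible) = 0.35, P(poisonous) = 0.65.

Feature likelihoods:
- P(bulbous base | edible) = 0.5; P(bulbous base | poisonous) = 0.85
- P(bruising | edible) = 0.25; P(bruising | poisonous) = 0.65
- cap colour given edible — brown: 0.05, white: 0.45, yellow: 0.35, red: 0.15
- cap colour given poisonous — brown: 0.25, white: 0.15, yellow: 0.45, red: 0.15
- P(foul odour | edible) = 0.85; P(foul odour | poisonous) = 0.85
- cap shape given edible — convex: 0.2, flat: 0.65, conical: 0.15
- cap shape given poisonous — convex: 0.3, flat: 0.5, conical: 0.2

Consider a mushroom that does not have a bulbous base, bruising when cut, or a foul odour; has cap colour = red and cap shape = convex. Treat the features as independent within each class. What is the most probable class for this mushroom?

edible: 0.35 × (1−0.5) × (1−0.25) × 0.15 × (1−0.85) × 0.2 = 0.000590625
poisonous: 0.65 × (1−0.85) × (1−0.65) × 0.15 × (1−0.85) × 0.3 = 0.00023034375
Highest score → edible.

edible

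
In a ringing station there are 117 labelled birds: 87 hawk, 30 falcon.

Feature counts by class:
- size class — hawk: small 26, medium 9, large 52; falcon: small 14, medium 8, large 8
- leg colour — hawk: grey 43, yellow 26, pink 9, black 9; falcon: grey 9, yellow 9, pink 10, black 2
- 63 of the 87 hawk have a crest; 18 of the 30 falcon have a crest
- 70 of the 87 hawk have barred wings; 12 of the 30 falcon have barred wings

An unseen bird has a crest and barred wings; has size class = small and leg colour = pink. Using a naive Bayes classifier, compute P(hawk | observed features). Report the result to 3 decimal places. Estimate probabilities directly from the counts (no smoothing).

hawk: (87/117) × (26/87) × (9/87) × (63/87) × (70/87) ≈ 0.013394
falcon: (30/117) × (14/30) × (10/30) × (18/30) × (12/30) ≈ 0.00957265
P(hawk | x) = 0.013394 / 0.02296665 ≈ 0.583

0.583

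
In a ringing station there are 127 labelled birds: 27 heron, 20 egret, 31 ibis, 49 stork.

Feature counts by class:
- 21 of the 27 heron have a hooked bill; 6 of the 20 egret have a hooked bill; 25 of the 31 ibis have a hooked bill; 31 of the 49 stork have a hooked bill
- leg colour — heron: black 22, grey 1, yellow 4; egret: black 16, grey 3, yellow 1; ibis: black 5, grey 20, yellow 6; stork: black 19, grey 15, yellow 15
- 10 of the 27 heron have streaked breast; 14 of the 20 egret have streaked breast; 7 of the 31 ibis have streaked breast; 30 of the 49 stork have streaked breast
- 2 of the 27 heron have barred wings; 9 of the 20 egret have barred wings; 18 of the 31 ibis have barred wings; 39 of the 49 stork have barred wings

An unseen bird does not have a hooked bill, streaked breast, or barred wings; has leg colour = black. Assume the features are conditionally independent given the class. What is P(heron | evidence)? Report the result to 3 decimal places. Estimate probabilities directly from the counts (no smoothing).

0.512

heron: (27/127) × (6/27) × (22/27) × (17/27) × (25/27) ≈ 0.0224423
egret: (20/127) × (14/20) × (16/20) × (6/20) × (11/20) ≈ 0.0145512
ibis: (31/127) × (6/31) × (5/31) × (24/31) × (13/31) ≈ 0.00247393
stork: (49/127) × (18/49) × (19/49) × (19/49) × (10/49) ≈ 0.00434898
P(heron | x) = 0.0224423 / 0.04381641 ≈ 0.512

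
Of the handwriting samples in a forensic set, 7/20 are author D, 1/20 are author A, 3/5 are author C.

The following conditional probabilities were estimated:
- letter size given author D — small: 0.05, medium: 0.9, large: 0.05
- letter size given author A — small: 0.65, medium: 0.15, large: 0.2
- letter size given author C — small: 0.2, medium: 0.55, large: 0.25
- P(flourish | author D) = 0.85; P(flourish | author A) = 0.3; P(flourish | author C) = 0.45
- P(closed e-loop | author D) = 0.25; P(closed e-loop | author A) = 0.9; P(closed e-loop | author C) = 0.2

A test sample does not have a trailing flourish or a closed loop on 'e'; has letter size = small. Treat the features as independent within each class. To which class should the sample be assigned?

author C

author D: 0.35 × 0.05 × (1−0.85) × (1−0.25) = 0.00196875
author A: 0.05 × 0.65 × (1−0.3) × (1−0.9) = 0.002275
author C: 0.6 × 0.2 × (1−0.45) × (1−0.2) = 0.0528
Highest score → author C.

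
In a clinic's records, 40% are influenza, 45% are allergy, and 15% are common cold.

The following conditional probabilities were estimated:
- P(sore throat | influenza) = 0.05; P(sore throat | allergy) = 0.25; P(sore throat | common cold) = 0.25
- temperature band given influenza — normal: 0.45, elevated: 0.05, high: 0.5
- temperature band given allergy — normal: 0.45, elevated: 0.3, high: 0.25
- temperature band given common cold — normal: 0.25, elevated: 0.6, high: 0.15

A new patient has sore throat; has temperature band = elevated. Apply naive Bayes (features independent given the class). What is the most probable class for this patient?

influenza: 0.4 × 0.05 × 0.05 = 0.001
allergy: 0.45 × 0.25 × 0.3 = 0.03375
common cold: 0.15 × 0.25 × 0.6 = 0.0225
Highest score → allergy.

allergy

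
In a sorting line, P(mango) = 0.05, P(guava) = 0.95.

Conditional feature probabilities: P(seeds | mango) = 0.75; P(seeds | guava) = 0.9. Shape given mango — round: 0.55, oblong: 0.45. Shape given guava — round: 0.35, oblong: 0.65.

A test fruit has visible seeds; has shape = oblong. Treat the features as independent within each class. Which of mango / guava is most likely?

mango: 0.05 × 0.75 × 0.45 = 0.016875
guava: 0.95 × 0.9 × 0.65 = 0.55575
Highest score → guava.

guava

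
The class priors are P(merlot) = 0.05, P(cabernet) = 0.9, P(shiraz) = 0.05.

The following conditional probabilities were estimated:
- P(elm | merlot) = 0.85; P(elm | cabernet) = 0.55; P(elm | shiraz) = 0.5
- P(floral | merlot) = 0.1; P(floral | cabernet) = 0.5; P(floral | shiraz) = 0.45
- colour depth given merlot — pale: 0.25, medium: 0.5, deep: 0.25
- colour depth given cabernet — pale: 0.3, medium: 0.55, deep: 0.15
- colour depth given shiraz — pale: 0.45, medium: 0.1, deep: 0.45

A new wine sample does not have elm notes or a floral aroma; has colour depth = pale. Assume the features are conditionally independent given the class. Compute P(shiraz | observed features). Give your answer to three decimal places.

merlot: 0.05 × (1−0.85) × (1−0.1) × 0.25 = 0.0016875
cabernet: 0.9 × (1−0.55) × (1−0.5) × 0.3 = 0.06075
shiraz: 0.05 × (1−0.5) × (1−0.45) × 0.45 = 0.0061875
P(shiraz | x) = 0.0061875 / 0.068625 ≈ 0.090

0.090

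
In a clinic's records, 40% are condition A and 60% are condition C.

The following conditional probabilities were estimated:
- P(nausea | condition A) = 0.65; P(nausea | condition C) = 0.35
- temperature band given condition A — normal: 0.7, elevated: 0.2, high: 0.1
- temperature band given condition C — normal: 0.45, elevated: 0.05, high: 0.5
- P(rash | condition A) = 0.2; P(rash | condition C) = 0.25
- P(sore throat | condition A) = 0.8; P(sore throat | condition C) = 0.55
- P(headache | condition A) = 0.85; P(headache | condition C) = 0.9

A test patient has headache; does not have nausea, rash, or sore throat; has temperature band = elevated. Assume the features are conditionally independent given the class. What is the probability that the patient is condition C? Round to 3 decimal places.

condition A: 0.4 × (1−0.65) × 0.2 × (1−0.2) × (1−0.8) × 0.85 = 0.003808
condition C: 0.6 × (1−0.35) × 0.05 × (1−0.25) × (1−0.55) × 0.9 = 0.005923125
P(condition C | x) = 0.005923125 / 0.009731125 ≈ 0.609

0.609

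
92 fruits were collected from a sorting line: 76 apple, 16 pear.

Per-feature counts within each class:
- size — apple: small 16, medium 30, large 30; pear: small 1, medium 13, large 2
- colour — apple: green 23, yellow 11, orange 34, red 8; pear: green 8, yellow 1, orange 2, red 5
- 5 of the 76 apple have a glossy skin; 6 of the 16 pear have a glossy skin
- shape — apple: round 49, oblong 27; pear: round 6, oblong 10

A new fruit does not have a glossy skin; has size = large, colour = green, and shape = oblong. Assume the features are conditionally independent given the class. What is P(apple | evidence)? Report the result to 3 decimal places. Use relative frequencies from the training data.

0.885

apple: (76/92) × (30/76) × (23/76) × (71/76) × (27/76) ≈ 0.0327524
pear: (16/92) × (2/16) × (8/16) × (10/16) × (10/16) ≈ 0.00424592
P(apple | x) = 0.0327524 / 0.03699832 ≈ 0.885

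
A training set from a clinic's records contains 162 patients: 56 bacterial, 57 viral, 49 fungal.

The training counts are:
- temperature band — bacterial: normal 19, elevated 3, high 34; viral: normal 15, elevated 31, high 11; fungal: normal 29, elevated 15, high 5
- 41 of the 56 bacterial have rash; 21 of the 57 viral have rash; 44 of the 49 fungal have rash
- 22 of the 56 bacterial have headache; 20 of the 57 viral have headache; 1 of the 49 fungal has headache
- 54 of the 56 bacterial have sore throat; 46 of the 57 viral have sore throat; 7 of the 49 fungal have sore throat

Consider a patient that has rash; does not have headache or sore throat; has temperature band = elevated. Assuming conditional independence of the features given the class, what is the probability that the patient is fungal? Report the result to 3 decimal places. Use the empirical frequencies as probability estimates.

bacterial: (56/162) × (3/56) × (41/56) × (34/56) × (2/56) ≈ 0.000293992
viral: (57/162) × (31/57) × (21/57) × (37/57) × (11/57) ≈ 0.00883153
fungal: (49/162) × (15/49) × (44/49) × (48/49) × (42/49) ≈ 0.0698122
P(fungal | x) = 0.0698122 / 0.078937722 ≈ 0.884

0.884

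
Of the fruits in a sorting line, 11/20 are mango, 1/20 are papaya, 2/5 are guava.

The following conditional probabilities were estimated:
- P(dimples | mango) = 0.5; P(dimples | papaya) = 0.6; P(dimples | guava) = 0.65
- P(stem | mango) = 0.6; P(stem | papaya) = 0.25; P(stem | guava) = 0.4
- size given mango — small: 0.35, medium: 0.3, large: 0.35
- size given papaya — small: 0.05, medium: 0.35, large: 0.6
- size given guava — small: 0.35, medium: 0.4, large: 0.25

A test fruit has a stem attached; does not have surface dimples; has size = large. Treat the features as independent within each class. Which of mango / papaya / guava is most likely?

mango: 0.55 × (1−0.5) × 0.6 × 0.35 = 0.05775
papaya: 0.05 × (1−0.6) × 0.25 × 0.6 = 0.003
guava: 0.4 × (1−0.65) × 0.4 × 0.25 = 0.014
Highest score → mango.

mango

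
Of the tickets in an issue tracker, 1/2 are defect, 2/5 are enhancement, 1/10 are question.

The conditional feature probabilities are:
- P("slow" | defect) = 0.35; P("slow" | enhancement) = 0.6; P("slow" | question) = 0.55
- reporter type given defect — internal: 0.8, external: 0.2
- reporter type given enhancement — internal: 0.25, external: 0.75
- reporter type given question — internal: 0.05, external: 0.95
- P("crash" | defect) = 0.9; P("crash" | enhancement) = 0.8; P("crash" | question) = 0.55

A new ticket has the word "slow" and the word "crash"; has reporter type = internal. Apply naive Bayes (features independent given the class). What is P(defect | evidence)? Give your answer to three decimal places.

defect: 0.5 × 0.35 × 0.8 × 0.9 = 0.126
enhancement: 0.4 × 0.6 × 0.25 × 0.8 = 0.048
question: 0.1 × 0.55 × 0.05 × 0.55 = 0.0015125
P(defect | x) = 0.126 / 0.1755125 ≈ 0.718

0.718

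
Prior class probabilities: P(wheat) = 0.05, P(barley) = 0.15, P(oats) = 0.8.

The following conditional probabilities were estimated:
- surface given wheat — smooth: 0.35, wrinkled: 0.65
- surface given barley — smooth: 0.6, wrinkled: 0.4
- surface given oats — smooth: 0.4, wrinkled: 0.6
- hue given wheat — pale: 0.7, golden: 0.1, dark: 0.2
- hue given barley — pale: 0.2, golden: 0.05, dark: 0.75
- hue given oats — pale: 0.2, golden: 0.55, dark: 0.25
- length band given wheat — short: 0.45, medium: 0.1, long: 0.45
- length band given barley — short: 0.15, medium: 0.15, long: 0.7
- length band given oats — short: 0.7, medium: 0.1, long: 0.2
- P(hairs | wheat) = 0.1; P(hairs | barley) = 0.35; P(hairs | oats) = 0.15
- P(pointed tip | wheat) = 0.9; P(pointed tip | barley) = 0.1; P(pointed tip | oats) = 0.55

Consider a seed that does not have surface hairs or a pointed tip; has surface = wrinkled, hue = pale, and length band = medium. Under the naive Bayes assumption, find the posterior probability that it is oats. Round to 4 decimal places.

wheat: 0.05 × 0.65 × 0.7 × 0.1 × (1−0.1) × (1−0.9) = 0.00020475
barley: 0.15 × 0.4 × 0.2 × 0.15 × (1−0.35) × (1−0.1) = 0.001053
oats: 0.8 × 0.6 × 0.2 × 0.1 × (1−0.15) × (1−0.55) = 0.003672
P(oats | x) = 0.003672 / 0.00492975 ≈ 0.7449

0.7449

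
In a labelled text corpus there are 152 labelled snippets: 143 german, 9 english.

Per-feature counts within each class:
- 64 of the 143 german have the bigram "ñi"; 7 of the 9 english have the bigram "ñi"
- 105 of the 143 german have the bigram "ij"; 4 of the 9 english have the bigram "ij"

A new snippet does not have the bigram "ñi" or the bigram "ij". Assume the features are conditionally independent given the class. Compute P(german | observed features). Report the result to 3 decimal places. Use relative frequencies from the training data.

0.950

german: (143/152) × (79/143) × (38/143) ≈ 0.138112
english: (9/152) × (2/9) × (5/9) ≈ 0.00730994
P(german | x) = 0.138112 / 0.14542194 ≈ 0.950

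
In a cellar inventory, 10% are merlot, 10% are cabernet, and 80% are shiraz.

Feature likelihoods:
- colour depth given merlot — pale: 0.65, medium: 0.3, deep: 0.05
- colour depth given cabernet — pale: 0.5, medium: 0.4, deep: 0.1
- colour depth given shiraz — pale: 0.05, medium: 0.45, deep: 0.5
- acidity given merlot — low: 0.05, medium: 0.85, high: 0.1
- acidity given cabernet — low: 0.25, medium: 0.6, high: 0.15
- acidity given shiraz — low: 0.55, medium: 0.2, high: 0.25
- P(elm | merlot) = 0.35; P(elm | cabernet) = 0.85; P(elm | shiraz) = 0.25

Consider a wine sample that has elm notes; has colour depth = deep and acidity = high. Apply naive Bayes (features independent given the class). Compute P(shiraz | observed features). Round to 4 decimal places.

merlot: 0.1 × 0.05 × 0.1 × 0.35 = 0.000175
cabernet: 0.1 × 0.1 × 0.15 × 0.85 = 0.001275
shiraz: 0.8 × 0.5 × 0.25 × 0.25 = 0.025
P(shiraz | x) = 0.025 / 0.02645 ≈ 0.9452

0.9452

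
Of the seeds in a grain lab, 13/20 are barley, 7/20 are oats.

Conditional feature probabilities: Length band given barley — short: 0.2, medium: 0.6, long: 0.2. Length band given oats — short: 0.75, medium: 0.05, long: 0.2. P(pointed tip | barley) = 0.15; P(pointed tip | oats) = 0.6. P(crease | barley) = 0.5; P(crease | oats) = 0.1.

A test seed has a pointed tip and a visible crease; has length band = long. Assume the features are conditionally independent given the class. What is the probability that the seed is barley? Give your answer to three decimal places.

barley: 0.65 × 0.2 × 0.15 × 0.5 = 0.00975
oats: 0.35 × 0.2 × 0.6 × 0.1 = 0.0042
P(barley | x) = 0.00975 / 0.01395 ≈ 0.699

0.699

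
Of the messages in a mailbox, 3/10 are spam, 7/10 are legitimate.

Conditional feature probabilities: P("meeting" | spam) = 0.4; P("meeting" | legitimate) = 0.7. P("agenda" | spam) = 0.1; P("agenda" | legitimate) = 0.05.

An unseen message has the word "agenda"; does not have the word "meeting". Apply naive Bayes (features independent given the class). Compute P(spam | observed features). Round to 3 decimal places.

0.632

spam: 0.3 × (1−0.4) × 0.1 = 0.018
legitimate: 0.7 × (1−0.7) × 0.05 = 0.0105
P(spam | x) = 0.018 / 0.0285 ≈ 0.632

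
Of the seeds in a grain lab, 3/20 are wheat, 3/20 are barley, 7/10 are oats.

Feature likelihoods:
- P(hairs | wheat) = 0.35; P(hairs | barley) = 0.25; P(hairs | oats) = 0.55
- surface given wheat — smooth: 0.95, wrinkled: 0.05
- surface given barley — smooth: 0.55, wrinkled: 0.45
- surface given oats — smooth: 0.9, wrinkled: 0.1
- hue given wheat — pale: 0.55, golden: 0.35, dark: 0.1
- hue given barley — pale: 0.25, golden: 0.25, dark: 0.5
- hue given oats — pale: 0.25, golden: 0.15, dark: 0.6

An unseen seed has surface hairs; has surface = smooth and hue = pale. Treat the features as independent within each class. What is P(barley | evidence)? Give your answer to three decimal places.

wheat: 0.15 × 0.35 × 0.95 × 0.55 = 0.02743125
barley: 0.15 × 0.25 × 0.55 × 0.25 = 0.00515625
oats: 0.7 × 0.55 × 0.9 × 0.25 = 0.086625
P(barley | x) = 0.00515625 / 0.1192125 ≈ 0.043

0.043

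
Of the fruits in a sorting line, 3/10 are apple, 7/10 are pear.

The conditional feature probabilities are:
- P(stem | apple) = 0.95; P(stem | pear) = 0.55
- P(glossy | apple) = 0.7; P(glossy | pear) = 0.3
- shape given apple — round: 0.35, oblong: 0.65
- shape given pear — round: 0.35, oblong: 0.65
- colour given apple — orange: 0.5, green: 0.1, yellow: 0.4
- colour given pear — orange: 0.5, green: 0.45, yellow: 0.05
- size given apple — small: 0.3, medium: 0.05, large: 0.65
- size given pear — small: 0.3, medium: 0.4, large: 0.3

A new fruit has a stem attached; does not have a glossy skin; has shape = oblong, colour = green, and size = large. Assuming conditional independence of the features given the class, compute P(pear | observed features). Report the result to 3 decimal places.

apple: 0.3 × 0.95 × (1−0.7) × 0.65 × 0.1 × 0.65 = 0.003612375
pear: 0.7 × 0.55 × (1−0.3) × 0.65 × 0.45 × 0.3 = 0.023648625
P(pear | x) = 0.023648625 / 0.027261 ≈ 0.867

0.867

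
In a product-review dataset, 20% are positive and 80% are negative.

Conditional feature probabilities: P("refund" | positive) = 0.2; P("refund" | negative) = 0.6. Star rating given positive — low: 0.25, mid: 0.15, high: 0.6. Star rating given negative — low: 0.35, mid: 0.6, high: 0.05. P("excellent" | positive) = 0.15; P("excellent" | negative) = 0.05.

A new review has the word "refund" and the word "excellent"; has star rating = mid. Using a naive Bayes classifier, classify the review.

positive: 0.2 × 0.2 × 0.15 × 0.15 = 0.0009
negative: 0.8 × 0.6 × 0.6 × 0.05 = 0.0144
Highest score → negative.

negative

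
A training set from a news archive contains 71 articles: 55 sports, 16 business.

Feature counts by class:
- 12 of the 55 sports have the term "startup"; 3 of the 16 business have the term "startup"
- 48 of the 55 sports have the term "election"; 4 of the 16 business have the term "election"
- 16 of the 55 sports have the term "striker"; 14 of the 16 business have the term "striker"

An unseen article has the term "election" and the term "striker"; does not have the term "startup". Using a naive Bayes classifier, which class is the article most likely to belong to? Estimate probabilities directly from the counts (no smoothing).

sports: (55/71) × (43/55) × (48/55) × (16/55) ≈ 0.153761
business: (16/71) × (13/16) × (4/16) × (14/16) ≈ 0.0400528
Highest score → sports.

sports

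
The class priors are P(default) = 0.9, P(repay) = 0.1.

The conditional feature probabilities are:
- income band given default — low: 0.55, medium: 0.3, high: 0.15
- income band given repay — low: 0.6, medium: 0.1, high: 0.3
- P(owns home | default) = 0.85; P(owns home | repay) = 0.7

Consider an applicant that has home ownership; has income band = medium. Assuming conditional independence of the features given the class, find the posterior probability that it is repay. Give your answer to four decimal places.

default: 0.9 × 0.3 × 0.85 = 0.2295
repay: 0.1 × 0.1 × 0.7 = 0.007
P(repay | x) = 0.007 / 0.2365 ≈ 0.0296

0.0296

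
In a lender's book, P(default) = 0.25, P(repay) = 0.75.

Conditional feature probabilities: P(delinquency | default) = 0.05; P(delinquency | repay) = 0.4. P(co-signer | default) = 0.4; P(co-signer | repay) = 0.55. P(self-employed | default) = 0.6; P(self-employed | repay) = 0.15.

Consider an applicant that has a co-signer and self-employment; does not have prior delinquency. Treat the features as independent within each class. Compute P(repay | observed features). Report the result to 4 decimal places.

0.3944

default: 0.25 × (1−0.05) × 0.4 × 0.6 = 0.057
repay: 0.75 × (1−0.4) × 0.55 × 0.15 = 0.037125
P(repay | x) = 0.037125 / 0.094125 ≈ 0.3944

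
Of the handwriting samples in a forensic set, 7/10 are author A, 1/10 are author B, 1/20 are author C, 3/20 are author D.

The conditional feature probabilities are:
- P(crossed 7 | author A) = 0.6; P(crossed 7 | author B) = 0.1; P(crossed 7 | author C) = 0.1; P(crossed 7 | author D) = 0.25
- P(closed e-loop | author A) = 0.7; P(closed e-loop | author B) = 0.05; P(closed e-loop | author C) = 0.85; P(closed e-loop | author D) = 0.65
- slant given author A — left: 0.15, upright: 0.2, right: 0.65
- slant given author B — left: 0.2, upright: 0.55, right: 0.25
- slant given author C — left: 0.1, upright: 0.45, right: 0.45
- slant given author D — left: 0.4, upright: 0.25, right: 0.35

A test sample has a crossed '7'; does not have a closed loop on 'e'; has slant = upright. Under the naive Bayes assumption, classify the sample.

author A

author A: 0.7 × 0.6 × (1−0.7) × 0.2 = 0.0252
author B: 0.1 × 0.1 × (1−0.05) × 0.55 = 0.005225
author C: 0.05 × 0.1 × (1−0.85) × 0.45 = 0.0003375
author D: 0.15 × 0.25 × (1−0.65) × 0.25 = 0.00328125
Highest score → author A.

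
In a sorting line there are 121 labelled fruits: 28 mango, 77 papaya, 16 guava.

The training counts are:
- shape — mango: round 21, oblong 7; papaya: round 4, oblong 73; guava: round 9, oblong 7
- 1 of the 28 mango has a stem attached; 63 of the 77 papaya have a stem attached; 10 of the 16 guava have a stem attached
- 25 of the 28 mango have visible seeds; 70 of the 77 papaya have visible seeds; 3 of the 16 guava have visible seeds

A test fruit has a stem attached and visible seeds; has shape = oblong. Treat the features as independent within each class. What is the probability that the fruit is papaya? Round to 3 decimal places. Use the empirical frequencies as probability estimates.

0.981

mango: (28/121) × (7/28) × (1/28) × (25/28) ≈ 0.00184475
papaya: (77/121) × (73/77) × (63/77) × (70/77) ≈ 0.44874
guava: (16/121) × (7/16) × (10/16) × (3/16) ≈ 0.00677944
P(papaya | x) = 0.44874 / 0.45736419 ≈ 0.981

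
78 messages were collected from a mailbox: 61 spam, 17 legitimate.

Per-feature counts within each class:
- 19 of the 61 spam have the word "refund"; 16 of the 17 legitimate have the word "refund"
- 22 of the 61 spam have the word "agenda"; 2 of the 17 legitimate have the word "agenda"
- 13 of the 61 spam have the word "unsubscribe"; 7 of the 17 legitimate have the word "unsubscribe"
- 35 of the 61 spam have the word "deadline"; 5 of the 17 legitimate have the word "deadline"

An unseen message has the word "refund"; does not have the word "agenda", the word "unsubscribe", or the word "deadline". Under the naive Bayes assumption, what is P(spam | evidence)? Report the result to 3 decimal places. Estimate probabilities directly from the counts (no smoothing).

0.410

spam: (61/78) × (19/61) × (39/61) × (48/61) × (26/61) ≈ 0.0522334
legitimate: (17/78) × (16/17) × (15/17) × (10/17) × (12/17) ≈ 0.0751538
P(spam | x) = 0.0522334 / 0.1273872 ≈ 0.410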